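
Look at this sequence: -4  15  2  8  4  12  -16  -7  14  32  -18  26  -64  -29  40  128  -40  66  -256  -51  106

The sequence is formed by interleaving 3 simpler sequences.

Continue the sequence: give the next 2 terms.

512, -62

The terms cycle through 3 interleaved subsequences.
Track A: -4, 8, -16, 32, -64, 128, -256 — a geometric progression (common ratio -2).
Track B: 15, 4, -7, -18, -29, -40, -51 — arithmetic, step −11.
Track C: 2, 12, 14, 26, 40, 66, 106 — each term equals the sum of the previous two.
Position 22 → track A, term 8 = 512.
Position 23 falls in track B as its term 8, giving -62.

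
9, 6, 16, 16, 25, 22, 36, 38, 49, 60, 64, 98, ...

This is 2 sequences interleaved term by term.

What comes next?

81

Positions 1, 3, 5, … form one subsequence and positions 2, 4, 6, … form another.
Stream A: 9, 16, 25, 36, 49, 64 (the squares 3², 4², 5², …).
Stream B: 6, 16, 22, 38, 60, 98 (each term equals the sum of the previous two).
The 13th slot belongs to stream A; its 7th term is 81.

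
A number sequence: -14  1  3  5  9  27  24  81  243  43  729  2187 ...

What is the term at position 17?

Reading positions in blocks of 3 reveals the pattern ABB — 2 tracks woven together.
Track A is -14, 5, 24, 43, which is linear: a_n = -33 + 19·n.
Track B is 1, 3, 9, 27, 81, 243, 729, 2187, which is powers of 3.
The 17th slot belongs to track B; its 11th term is 59049.

59049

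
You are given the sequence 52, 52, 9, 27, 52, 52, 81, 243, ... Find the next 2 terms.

Positions follow the repeating pattern AABB; grouping by letter gives 2 tracks.
Stream A: 52, 52, 52, 52 — always 52.
Stream B: 9, 27, 81, 243 — powers 3^2, 3^3, 3^4, ….
Position 9 falls in stream A as its term 5, giving 52.
The 10th slot belongs to stream A; its 6th term is 52.

52, 52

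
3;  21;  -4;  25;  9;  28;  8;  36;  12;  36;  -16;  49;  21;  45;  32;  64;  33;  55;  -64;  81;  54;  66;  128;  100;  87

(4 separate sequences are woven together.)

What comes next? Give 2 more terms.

78, -256

The terms cycle through 4 interleaved subsequences.
Subsequence A = 3, 9, 12, 21, 33, 54, 87: Fibonacci-style (each term is the sum of the two before it).
Subsequence B = 21, 28, 36, 45, 55, 66: triangular numbers starting at T_6.
Subsequence C = -4, 8, -16, 32, -64, 128: a geometric progression (common ratio -2).
Subsequence D = 25, 36, 49, 64, 81, 100: the squares 5², 6², 7², ….
Term 26 comes from subsequence B (its 7th entry): 78.
The 27th slot belongs to subsequence C; its 7th term is -256.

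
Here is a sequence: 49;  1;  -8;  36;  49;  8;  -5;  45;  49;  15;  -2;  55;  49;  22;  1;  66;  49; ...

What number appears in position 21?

The terms cycle through 4 interleaved subsequences.
Subsequence A: 49, 49, 49, 49, 49. Constant 49.
Subsequence B: 1, 8, 15, 22. Linear: a_n = -6 + 7·n.
Subsequence C: -8, -5, -2, 1. Arithmetic, step +3.
Subsequence D: 36, 45, 55, 66. Triangular numbers n(n+1)/2 for n = 8, 9, ….
Position 21 falls in subsequence A as its term 6, giving 49.

49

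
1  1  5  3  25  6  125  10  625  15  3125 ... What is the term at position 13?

Odd-indexed and even-indexed terms follow separate rules.
Subsequence A: 1, 5, 25, 125, 625, 3125 (powers of 5).
Subsequence B: 1, 3, 6, 10, 15 (triangular numbers starting at T_1).
Position 13 → subsequence A, term 7 = 15625.

15625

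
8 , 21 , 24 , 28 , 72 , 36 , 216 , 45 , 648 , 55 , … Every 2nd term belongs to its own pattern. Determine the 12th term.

The terms cycle through 2 interleaved subsequences.
Track A = 8, 24, 72, 216, 648: a geometric progression (common ratio 3).
Track B = 21, 28, 36, 45, 55: the triangular numbers T_6, T_7, ….
Position 12 → track B, term 6 = 66.

66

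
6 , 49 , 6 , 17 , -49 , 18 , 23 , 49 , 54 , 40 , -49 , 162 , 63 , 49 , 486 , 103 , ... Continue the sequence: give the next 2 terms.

Split by position mod 3: positions 1, 4, 7, … form one track, and each other residue class forms its own.
Subsequence A: 6, 17, 23, 40, 63, 103 — a Fibonacci-like recurrence a_n = a_{n-1} + a_{n-2}.
Subsequence B: 49, -49, 49, -49, 49 — oscillating between 49 and -49.
Subsequence C: 6, 18, 54, 162, 486 — geometric, ×3 each step.
Position 17 falls in subsequence B as its term 6, giving -49.
The 18th slot belongs to subsequence C; its 6th term is 1458.

-49, 1458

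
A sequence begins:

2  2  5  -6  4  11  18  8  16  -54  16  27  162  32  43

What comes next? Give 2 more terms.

The terms cycle through 3 interleaved subsequences.
Subsequence A is 2, -6, 18, -54, 162, which is geometric, ×-3 each step.
Subsequence B is 2, 4, 8, 16, 32, which is powers 2^1, 2^2, 2^3, ….
Subsequence C is 5, 11, 16, 27, 43, which is a Fibonacci-like recurrence a_n = a_{n-1} + a_{n-2}.
Position 16 falls in subsequence A as its term 6, giving -486.
The 17th slot belongs to subsequence B; its 6th term is 64.

-486, 64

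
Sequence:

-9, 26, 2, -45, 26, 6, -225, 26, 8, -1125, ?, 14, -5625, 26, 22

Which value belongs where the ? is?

26

Split by position mod 3: positions 1, 4, 7, … form one track, and each other residue class forms its own.
Track A: -9, -45, -225, -1125, -5625 — multiplying by 5 each time.
Track B: 26, 26, 26, ?, 26 — constant 26.
Track C: 2, 6, 8, 14, 22 — Fibonacci-style (each term is the sum of the two before it).
So the missing entry in track B is 26.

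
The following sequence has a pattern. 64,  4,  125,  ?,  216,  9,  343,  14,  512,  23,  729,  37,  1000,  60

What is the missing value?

The terms cycle through 2 interleaved subsequences.
Track A: 64, 125, 216, 343, 512, 729, 1000 — perfect cubes starting at 4³.
Track B: 4, ?, 9, 14, 23, 37, 60 — Fibonacci-style (each term is the sum of the two before it).
Track B's pattern makes the blank 5.

5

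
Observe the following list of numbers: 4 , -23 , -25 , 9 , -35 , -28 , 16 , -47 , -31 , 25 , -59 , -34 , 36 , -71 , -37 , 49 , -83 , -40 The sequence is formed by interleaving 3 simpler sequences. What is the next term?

Split by position mod 3: positions 1, 4, 7, … form one track, and each other residue class forms its own.
Track A: 4, 9, 16, 25, 36, 49. Perfect squares starting at 2².
Track B: -23, -35, -47, -59, -71, -83. Arithmetic, step −12.
Track C: -25, -28, -31, -34, -37, -40. Arithmetic, step −3.
Term 19 comes from track A (its 7th entry): 64.

64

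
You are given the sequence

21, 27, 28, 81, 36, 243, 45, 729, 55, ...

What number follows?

2187

Taking every 2nd term gives 2 separate tracks.
Track A = 21, 28, 36, 45, 55: triangular numbers starting at T_6.
Track B = 27, 81, 243, 729: successive powers of 3.
Position 10 → track B, term 5 = 2187.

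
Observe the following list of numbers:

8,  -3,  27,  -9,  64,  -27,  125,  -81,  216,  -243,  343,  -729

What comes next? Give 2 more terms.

Odd-indexed and even-indexed terms follow separate rules.
Subsequence A is 8, 27, 64, 125, 216, 343, which is the cubes 2³, 3³, 4³, ….
Subsequence B is -3, -9, -27, -81, -243, -729, which is a geometric progression (common ratio 3).
Term 13 comes from subsequence A (its 7th entry): 512.
Position 14 → subsequence B, term 7 = -2187.

512, -2187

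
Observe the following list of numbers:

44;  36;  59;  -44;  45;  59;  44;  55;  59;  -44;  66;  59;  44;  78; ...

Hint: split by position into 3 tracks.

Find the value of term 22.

-44

Read the sequence 3 terms at a time; column i is its own pattern.
Stream A is 44, -44, 44, -44, 44, which is alternating ±44.
Stream B is 36, 45, 55, 66, 78, which is the triangular numbers T_8, T_9, ….
Stream C is 59, 59, 59, 59, which is constant 59.
The 22nd slot belongs to stream A; its 8th term is -44.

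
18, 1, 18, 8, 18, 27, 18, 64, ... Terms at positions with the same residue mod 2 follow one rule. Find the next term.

The terms cycle through 2 interleaved subsequences.
Subsequence A: 18, 18, 18, 18. Constant 18.
Subsequence B: 1, 8, 27, 64. Consecutive cubes n³ from n = 1.
The 9th slot belongs to subsequence A; its 5th term is 18.

18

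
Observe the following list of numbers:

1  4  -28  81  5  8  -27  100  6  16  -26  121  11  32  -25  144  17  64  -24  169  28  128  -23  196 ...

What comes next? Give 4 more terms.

45, 256, -22, 225

Split by position mod 4: positions 1, 5, 9, … form one track, and each other residue class forms its own.
Track A = 1, 5, 6, 11, 17, 28: Fibonacci-style (each term is the sum of the two before it).
Track B = 4, 8, 16, 32, 64, 128: powers 2^2, 2^3, 2^4, ….
Track C = -28, -27, -26, -25, -24, -23: arithmetic with common difference +1.
Track D = 81, 100, 121, 144, 169, 196: the squares 9², 10², 11², ….
Position 25 → track A, term 7 = 45.
Position 26 → track B, term 7 = 256.
Position 27 → track C, term 7 = -22.
Term 28 comes from track D (its 7th entry): 225.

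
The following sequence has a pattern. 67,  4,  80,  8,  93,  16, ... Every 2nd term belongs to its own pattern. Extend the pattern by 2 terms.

Taking every 2nd term gives 2 separate tracks.
Stream A: 67, 80, 93 — adding 13 each time.
Stream B: 4, 8, 16 — geometric with ratio 2.
The 7th slot belongs to stream A; its 4th term is 106.
The 8th slot belongs to stream B; its 4th term is 32.

106, 32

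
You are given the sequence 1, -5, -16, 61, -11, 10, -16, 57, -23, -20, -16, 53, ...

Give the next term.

-35

Split by position mod 4: positions 1, 5, 9, … form one track, and each other residue class forms its own.
Track A is 1, -11, -23, which is arithmetic, step −12.
Track B is -5, 10, -20, which is geometric, ×-2 each step.
Track C is -16, -16, -16, which is constant -16.
Track D is 61, 57, 53, which is linear: a_n = 65 − 4·n.
Term 13 comes from track A (its 4th entry): -35.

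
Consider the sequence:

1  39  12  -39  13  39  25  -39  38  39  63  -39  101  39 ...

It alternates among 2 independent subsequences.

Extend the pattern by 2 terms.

164, -39

Odd-indexed and even-indexed terms follow separate rules.
Track A: 1, 12, 13, 25, 38, 63, 101 (each term equals the sum of the previous two).
Track B: 39, -39, 39, -39, 39, -39, 39 (oscillating between 39 and -39).
The 15th slot belongs to track A; its 8th term is 164.
The 16th slot belongs to track B; its 8th term is -39.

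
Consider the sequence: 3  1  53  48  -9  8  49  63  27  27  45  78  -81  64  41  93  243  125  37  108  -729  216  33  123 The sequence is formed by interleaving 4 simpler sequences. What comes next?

2187

Taking every 4th term gives 4 separate tracks.
Track A: 3, -9, 27, -81, 243, -729. Geometric, ×-3 each step.
Track B: 1, 8, 27, 64, 125, 216. Perfect cubes starting at 1³.
Track C: 53, 49, 45, 41, 37, 33. Arithmetic, step −4.
Track D: 48, 63, 78, 93, 108, 123. Linear: a_n = 33 + 15·n.
Position 25 → track A, term 7 = 2187.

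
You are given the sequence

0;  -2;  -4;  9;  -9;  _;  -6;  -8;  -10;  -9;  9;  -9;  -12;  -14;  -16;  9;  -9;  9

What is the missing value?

9

The slot pattern repeats as AAABBB (period 6), so there are 2 interleaved tracks.
Subsequence A = 0, -2, -4, -6, -8, -10, -12, -14, -16: arithmetic with common difference −2.
Subsequence B = 9, -9, ?, -9, 9, -9, 9, -9, 9: the oscillation 9·(−1)^(n+1).
Filling subsequence B at index 3 by its rule yields 9.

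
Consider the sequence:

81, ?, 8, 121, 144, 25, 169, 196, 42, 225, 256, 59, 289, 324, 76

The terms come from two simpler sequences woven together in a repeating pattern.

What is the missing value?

Positions follow the repeating pattern AAB; grouping by letter gives 2 tracks.
Track A: 81, ?, 121, 144, 169, 196, 225, 256, 289, 324. The squares 9², 10², 11², ….
Track B: 8, 25, 42, 59, 76. Adding 17 each time.
The gap is track A's term 2; the rule gives 100.

100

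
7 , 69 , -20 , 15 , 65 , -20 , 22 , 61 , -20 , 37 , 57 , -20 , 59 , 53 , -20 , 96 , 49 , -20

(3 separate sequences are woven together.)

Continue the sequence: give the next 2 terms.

155, 45

Split by position mod 3: positions 1, 4, 7, … form one track, and each other residue class forms its own.
Stream A is 7, 15, 22, 37, 59, 96, which is Fibonacci-style (each term is the sum of the two before it).
Stream B is 69, 65, 61, 57, 53, 49, which is linear: a_n = 73 − 4·n.
Stream C is -20, -20, -20, -20, -20, -20, which is the constant sequence -20.
Term 19 comes from stream A (its 7th entry): 155.
Position 20 falls in stream B as its term 7, giving 45.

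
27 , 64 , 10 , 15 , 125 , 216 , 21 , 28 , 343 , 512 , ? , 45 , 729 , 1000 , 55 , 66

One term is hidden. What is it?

The slot pattern repeats as AABB (period 4), so there are 2 interleaved tracks.
Track A: 27, 64, 125, 216, 343, 512, 729, 1000 — consecutive cubes n³ from n = 3.
Track B: 10, 15, 21, 28, ?, 45, 55, 66 — triangular numbers starting at T_4.
The gap is track B's term 5; the rule gives 36.

36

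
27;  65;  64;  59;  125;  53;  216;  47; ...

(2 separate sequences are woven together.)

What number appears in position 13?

Odd-indexed and even-indexed terms follow separate rules.
Track A = 27, 64, 125, 216: consecutive cubes n³ from n = 3.
Track B = 65, 59, 53, 47: arithmetic, step −6.
The 13th slot belongs to track A; its 7th term is 729.

729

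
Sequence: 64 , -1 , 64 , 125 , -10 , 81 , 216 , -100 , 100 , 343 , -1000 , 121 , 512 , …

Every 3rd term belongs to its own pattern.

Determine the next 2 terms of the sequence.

Read the sequence 3 terms at a time; column i is its own pattern.
Stream A: 64, 125, 216, 343, 512 (perfect cubes starting at 4³).
Stream B: -1, -10, -100, -1000 (a geometric progression (common ratio 10)).
Stream C: 64, 81, 100, 121 (the squares 8², 9², 10², …).
Position 14 → stream B, term 5 = -10000.
Position 15 → stream C, term 5 = 144.

-10000, 144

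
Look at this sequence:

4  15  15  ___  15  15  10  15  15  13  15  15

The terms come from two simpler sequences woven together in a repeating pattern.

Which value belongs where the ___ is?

Positions follow the repeating pattern ABB; grouping by letter gives 2 tracks.
Track A = 4, ?, 10, 13: arithmetic, step +3.
Track B = 15, 15, 15, 15, 15, 15, 15, 15: the constant sequence 15.
Filling track A at index 2 by its rule yields 7.

7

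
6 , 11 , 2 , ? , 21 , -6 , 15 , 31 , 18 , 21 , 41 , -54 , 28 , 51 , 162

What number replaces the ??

10

Taking every 3rd term gives 3 separate tracks.
Subsequence A: 6, ?, 15, 21, 28 (triangular numbers n(n+1)/2 for n = 3, 4, …).
Subsequence B: 11, 21, 31, 41, 51 (arithmetic, step +10).
Subsequence C: 2, -6, 18, -54, 162 (geometric with ratio -3).
The gap is subsequence A's term 2; the rule gives 10.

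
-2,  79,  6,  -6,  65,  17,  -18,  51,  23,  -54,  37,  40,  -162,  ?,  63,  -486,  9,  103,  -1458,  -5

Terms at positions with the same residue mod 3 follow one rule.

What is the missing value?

23

The terms cycle through 3 interleaved subsequences.
Subsequence A is -2, -6, -18, -54, -162, -486, -1458, which is geometric with ratio 3.
Subsequence B is 79, 65, 51, 37, ?, 9, -5, which is linear: a_n = 93 − 14·n.
Subsequence C is 6, 17, 23, 40, 63, 103, which is each term equals the sum of the previous two.
Filling subsequence B at index 5 by its rule yields 23.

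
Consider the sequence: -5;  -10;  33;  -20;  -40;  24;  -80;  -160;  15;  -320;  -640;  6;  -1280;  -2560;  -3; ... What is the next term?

Reading positions in blocks of 3 reveals the pattern AAB — 2 tracks woven together.
Track A is -5, -10, -20, -40, -80, -160, -320, -640, -1280, -2560, which is geometric with ratio 2.
Track B is 33, 24, 15, 6, -3, which is arithmetic, step −9.
The 16th slot belongs to track A; its 11th term is -5120.

-5120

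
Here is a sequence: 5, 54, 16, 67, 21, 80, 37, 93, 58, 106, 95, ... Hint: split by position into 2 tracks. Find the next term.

The terms cycle through 2 interleaved subsequences.
Track A is 5, 16, 21, 37, 58, 95, which is a Fibonacci-like recurrence a_n = a_{n-1} + a_{n-2}.
Track B is 54, 67, 80, 93, 106, which is linear: a_n = 41 + 13·n.
Position 12 falls in track B as its term 6, giving 119.

119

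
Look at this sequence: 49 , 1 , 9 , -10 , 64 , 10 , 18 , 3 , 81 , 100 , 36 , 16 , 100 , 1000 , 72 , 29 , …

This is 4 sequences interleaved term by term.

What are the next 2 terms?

121, 10000

The terms cycle through 4 interleaved subsequences.
Track A: 49, 64, 81, 100 — the squares 7², 8², 9², ….
Track B: 1, 10, 100, 1000 — powers 10^0, 10^1, 10^2, ….
Track C: 9, 18, 36, 72 — a geometric progression (common ratio 2).
Track D: -10, 3, 16, 29 — linear: a_n = -23 + 13·n.
Position 17 falls in track A as its term 5, giving 121.
Position 18 falls in track B as its term 5, giving 10000.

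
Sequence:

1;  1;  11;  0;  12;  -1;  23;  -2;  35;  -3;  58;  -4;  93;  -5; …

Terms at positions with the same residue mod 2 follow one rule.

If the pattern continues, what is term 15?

151

Split by position mod 2 into 2 tracks.
Track A: 1, 11, 12, 23, 35, 58, 93 — a Fibonacci-like recurrence a_n = a_{n-1} + a_{n-2}.
Track B: 1, 0, -1, -2, -3, -4, -5 — linear: a_n = 2 − n.
Position 15 falls in track A as its term 8, giving 151.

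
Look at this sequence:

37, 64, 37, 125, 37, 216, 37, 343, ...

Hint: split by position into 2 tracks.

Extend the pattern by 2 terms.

Odd-indexed and even-indexed terms follow separate rules.
Stream A = 37, 37, 37, 37: always 37.
Stream B = 64, 125, 216, 343: the cubes 4³, 5³, 6³, ….
Term 9 comes from stream A (its 5th entry): 37.
The 10th slot belongs to stream B; its 5th term is 512.

37, 512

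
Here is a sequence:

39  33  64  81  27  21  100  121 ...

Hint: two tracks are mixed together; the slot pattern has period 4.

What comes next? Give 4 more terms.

15, 9, 144, 169

Positions follow the repeating pattern AABB; grouping by letter gives 2 tracks.
Stream A: 39, 33, 27, 21 — subtracting 6 each time.
Stream B: 64, 81, 100, 121 — the squares 8², 9², 10², ….
Position 9 → stream A, term 5 = 15.
The 10th slot belongs to stream A; its 6th term is 9.
Position 11 → stream B, term 5 = 144.
Position 12 falls in stream B as its term 6, giving 169.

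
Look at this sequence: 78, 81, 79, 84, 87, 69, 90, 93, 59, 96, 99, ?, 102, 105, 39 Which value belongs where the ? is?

49

Reading positions in blocks of 3 reveals the pattern AAB — 2 tracks woven together.
Track A: 78, 81, 84, 87, 90, 93, 96, 99, 102, 105. Arithmetic, step +3.
Track B: 79, 69, 59, ?, 39. Arithmetic with common difference −10.
So the missing entry in track B is 49.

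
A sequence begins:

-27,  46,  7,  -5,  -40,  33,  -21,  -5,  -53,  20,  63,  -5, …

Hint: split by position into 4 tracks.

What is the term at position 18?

Split by position mod 4 into 4 tracks.
Stream A is -27, -40, -53, which is arithmetic with common difference −13.
Stream B is 46, 33, 20, which is arithmetic with common difference −13.
Stream C is 7, -21, 63, which is a geometric progression (common ratio -3).
Stream D is -5, -5, -5, which is always -5.
The 18th slot belongs to stream B; its 5th term is -6.

-6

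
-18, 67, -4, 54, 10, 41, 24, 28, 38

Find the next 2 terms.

The terms cycle through 2 interleaved subsequences.
Stream A is -18, -4, 10, 24, 38, which is linear: a_n = -32 + 14·n.
Stream B is 67, 54, 41, 28, which is linear: a_n = 80 − 13·n.
Position 10 → stream B, term 5 = 15.
Position 11 falls in stream A as its term 6, giving 52.

15, 52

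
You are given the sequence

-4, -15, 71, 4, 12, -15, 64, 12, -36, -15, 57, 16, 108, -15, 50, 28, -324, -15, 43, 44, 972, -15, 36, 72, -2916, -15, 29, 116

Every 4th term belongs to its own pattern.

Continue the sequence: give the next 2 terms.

Read the sequence 4 terms at a time; column i is its own pattern.
Subsequence A = -4, 12, -36, 108, -324, 972, -2916: geometric with ratio -3.
Subsequence B = -15, -15, -15, -15, -15, -15, -15: the constant sequence -15.
Subsequence C = 71, 64, 57, 50, 43, 36, 29: arithmetic, step −7.
Subsequence D = 4, 12, 16, 28, 44, 72, 116: each term equals the sum of the previous two.
Position 29 → subsequence A, term 8 = 8748.
Term 30 comes from subsequence B (its 8th entry): -15.

8748, -15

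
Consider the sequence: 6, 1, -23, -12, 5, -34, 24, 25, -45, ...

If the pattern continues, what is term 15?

Split by position mod 3 into 3 tracks.
Stream A = 6, -12, 24: geometric with ratio -2.
Stream B = 1, 5, 25: powers of 5.
Stream C = -23, -34, -45: linear: a_n = -12 − 11·n.
Position 15 falls in stream C as its term 5, giving -67.

-67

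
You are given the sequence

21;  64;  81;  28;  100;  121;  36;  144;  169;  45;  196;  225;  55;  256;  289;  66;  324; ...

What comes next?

361

Positions follow the repeating pattern ABB; grouping by letter gives 2 tracks.
Stream A: 21, 28, 36, 45, 55, 66 (the triangular numbers T_6, T_7, …).
Stream B: 64, 81, 100, 121, 144, 169, 196, 225, 256, 289, 324 (consecutive squares n² from n = 8).
The 18th slot belongs to stream B; its 12th term is 361.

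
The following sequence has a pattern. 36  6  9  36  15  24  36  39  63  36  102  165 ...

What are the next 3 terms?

36, 267, 432

Positions follow the repeating pattern ABB; grouping by letter gives 2 tracks.
Stream A is 36, 36, 36, 36, which is the constant sequence 36.
Stream B is 6, 9, 15, 24, 39, 63, 102, 165, which is a Fibonacci-like recurrence a_n = a_{n-1} + a_{n-2}.
Position 13 falls in stream A as its term 5, giving 36.
Position 14 → stream B, term 9 = 267.
Position 15 → stream B, term 10 = 432.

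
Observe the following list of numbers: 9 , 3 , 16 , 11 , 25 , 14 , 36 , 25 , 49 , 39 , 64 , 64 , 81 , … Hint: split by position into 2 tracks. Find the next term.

The terms cycle through 2 interleaved subsequences.
Track A is 9, 16, 25, 36, 49, 64, 81, which is perfect squares starting at 3².
Track B is 3, 11, 14, 25, 39, 64, which is a Fibonacci-like recurrence a_n = a_{n-1} + a_{n-2}.
Term 14 comes from track B (its 7th entry): 103.

103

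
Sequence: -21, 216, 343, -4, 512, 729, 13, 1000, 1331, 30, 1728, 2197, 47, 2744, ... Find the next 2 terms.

3375, 64

Reading positions in blocks of 3 reveals the pattern ABB — 2 tracks woven together.
Stream A is -21, -4, 13, 30, 47, which is arithmetic with common difference +17.
Stream B is 216, 343, 512, 729, 1000, 1331, 1728, 2197, 2744, which is consecutive cubes n³ from n = 6.
The 15th slot belongs to stream B; its 10th term is 3375.
Term 16 comes from stream A (its 6th entry): 64.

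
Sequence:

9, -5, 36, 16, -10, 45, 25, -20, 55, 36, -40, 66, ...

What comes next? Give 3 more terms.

49, -80, 78

Split by position mod 3: positions 1, 4, 7, … form one track, and each other residue class forms its own.
Stream A: 9, 16, 25, 36. Consecutive squares n² from n = 3.
Stream B: -5, -10, -20, -40. A geometric progression (common ratio 2).
Stream C: 36, 45, 55, 66. Triangular numbers n(n+1)/2 for n = 8, 9, ….
Position 13 → stream A, term 5 = 49.
Position 14 → stream B, term 5 = -80.
Position 15 → stream C, term 5 = 78.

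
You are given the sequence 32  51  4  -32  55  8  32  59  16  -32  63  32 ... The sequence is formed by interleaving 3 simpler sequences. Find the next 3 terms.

Read the sequence 3 terms at a time; column i is its own pattern.
Track A: 32, -32, 32, -32 — the oscillation 32·(−1)^(n+1).
Track B: 51, 55, 59, 63 — linear: a_n = 47 + 4·n.
Track C: 4, 8, 16, 32 — powers of 2.
Position 13 → track A, term 5 = 32.
Position 14 → track B, term 5 = 67.
Position 15 falls in track C as its term 5, giving 64.

32, 67, 64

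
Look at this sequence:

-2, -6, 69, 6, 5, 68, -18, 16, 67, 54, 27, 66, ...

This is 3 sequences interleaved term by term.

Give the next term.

-162

Read the sequence 3 terms at a time; column i is its own pattern.
Subsequence A: -2, 6, -18, 54. Geometric, ×-3 each step.
Subsequence B: -6, 5, 16, 27. Arithmetic with common difference +11.
Subsequence C: 69, 68, 67, 66. Linear: a_n = 70 − n.
Position 13 → subsequence A, term 5 = -162.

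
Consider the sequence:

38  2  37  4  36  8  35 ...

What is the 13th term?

The terms cycle through 2 interleaved subsequences.
Track A = 38, 37, 36, 35: arithmetic with common difference −1.
Track B = 2, 4, 8: successive powers of 2.
Term 13 comes from track A (its 7th entry): 32.

32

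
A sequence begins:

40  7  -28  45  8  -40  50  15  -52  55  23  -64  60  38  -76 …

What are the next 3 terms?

65, 61, -88

Split by position mod 3: positions 1, 4, 7, … form one track, and each other residue class forms its own.
Track A is 40, 45, 50, 55, 60, which is adding 5 each time.
Track B is 7, 8, 15, 23, 38, which is each term equals the sum of the previous two.
Track C is -28, -40, -52, -64, -76, which is subtracting 12 each time.
Term 16 comes from track A (its 6th entry): 65.
Term 17 comes from track B (its 6th entry): 61.
Position 18 → track C, term 6 = -88.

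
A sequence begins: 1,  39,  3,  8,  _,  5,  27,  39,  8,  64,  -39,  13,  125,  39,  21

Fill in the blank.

-39

Taking every 3rd term gives 3 separate tracks.
Track A = 1, 8, 27, 64, 125: perfect cubes starting at 1³.
Track B = 39, ?, 39, -39, 39: alternating ±39.
Track C = 3, 5, 8, 13, 21: each term equals the sum of the previous two.
The gap is track B's term 2; the rule gives -39.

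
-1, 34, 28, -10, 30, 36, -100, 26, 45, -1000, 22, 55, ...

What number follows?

-10000

Split by position mod 3 into 3 tracks.
Track A: -1, -10, -100, -1000. A geometric progression (common ratio 10).
Track B: 34, 30, 26, 22. Subtracting 4 each time.
Track C: 28, 36, 45, 55. The triangular numbers T_7, T_8, ….
The 13th slot belongs to track A; its 5th term is -10000.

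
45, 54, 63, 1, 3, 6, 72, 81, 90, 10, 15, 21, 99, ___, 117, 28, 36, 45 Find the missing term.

108

Positions follow the repeating pattern AAABBB; grouping by letter gives 2 tracks.
Track A = 45, 54, 63, 72, 81, 90, 99, ?, 117: adding 9 each time.
Track B = 1, 3, 6, 10, 15, 21, 28, 36, 45: triangular numbers starting at T_1.
The gap is track A's term 8; the rule gives 108.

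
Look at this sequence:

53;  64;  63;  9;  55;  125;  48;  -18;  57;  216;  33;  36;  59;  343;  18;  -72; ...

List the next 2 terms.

61, 512

Split by position mod 4 into 4 tracks.
Track A: 53, 55, 57, 59 (adding 2 each time).
Track B: 64, 125, 216, 343 (the cubes 4³, 5³, 6³, …).
Track C: 63, 48, 33, 18 (linear: a_n = 78 − 15·n).
Track D: 9, -18, 36, -72 (multiplying by -2 each time).
Position 17 → track A, term 5 = 61.
Term 18 comes from track B (its 5th entry): 512.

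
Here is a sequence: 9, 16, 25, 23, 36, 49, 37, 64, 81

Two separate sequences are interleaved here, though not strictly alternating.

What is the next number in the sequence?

51

Reading positions in blocks of 3 reveals the pattern ABB — 2 tracks woven together.
Track A: 9, 23, 37. Linear: a_n = -5 + 14·n.
Track B: 16, 25, 36, 49, 64, 81. Consecutive squares n² from n = 4.
Position 10 falls in track A as its term 4, giving 51.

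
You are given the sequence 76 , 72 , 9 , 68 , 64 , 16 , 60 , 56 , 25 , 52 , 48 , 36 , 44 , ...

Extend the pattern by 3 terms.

Positions follow the repeating pattern AAB; grouping by letter gives 2 tracks.
Track A: 76, 72, 68, 64, 60, 56, 52, 48, 44 (subtracting 4 each time).
Track B: 9, 16, 25, 36 (the squares 3², 4², 5², …).
Position 14 → track A, term 10 = 40.
The 15th slot belongs to track B; its 5th term is 49.
Position 16 falls in track A as its term 11, giving 36.

40, 49, 36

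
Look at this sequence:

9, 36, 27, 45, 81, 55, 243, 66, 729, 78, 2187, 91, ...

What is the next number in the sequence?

6561

Odd-indexed and even-indexed terms follow separate rules.
Subsequence A: 9, 27, 81, 243, 729, 2187 — powers 3^2, 3^3, 3^4, ….
Subsequence B: 36, 45, 55, 66, 78, 91 — triangular numbers n(n+1)/2 for n = 8, 9, ….
Position 13 → subsequence A, term 7 = 6561.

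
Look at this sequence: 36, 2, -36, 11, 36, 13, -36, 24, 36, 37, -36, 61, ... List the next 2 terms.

Odd-indexed and even-indexed terms follow separate rules.
Track A is 36, -36, 36, -36, 36, -36, which is alternating ±36.
Track B is 2, 11, 13, 24, 37, 61, which is a Fibonacci-like recurrence a_n = a_{n-1} + a_{n-2}.
Position 13 → track A, term 7 = 36.
The 14th slot belongs to track B; its 7th term is 98.

36, 98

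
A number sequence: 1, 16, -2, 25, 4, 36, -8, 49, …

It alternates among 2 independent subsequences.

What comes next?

16

Positions 1, 3, 5, … form one subsequence and positions 2, 4, 6, … form another.
Subsequence A = 1, -2, 4, -8: geometric with ratio -2.
Subsequence B = 16, 25, 36, 49: consecutive squares n² from n = 4.
The 9th slot belongs to subsequence A; its 5th term is 16.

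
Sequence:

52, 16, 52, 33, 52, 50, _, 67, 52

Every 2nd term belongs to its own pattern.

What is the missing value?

52

Taking every 2nd term gives 2 separate tracks.
Track A is 52, 52, 52, ?, 52, which is the constant sequence 52.
Track B is 16, 33, 50, 67, which is adding 17 each time.
Filling track A at index 4 by its rule yields 52.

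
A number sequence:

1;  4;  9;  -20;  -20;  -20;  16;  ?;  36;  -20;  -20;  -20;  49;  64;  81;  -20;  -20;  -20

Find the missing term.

25

Reading positions in blocks of 6 reveals the pattern AAABBB — 2 tracks woven together.
Track A = 1, 4, 9, 16, ?, 36, 49, 64, 81: perfect squares starting at 1².
Track B = -20, -20, -20, -20, -20, -20, -20, -20, -20: constant -20.
Filling track A at index 5 by its rule yields 25.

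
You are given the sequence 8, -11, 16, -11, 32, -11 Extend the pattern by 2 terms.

The terms cycle through 2 interleaved subsequences.
Track A = 8, 16, 32: successive powers of 2.
Track B = -11, -11, -11: always -11.
Term 7 comes from track A (its 4th entry): 64.
Position 8 falls in track B as its term 4, giving -11.

64, -11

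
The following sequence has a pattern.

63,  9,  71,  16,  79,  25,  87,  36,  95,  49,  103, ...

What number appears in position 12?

Odd-indexed and even-indexed terms follow separate rules.
Track A: 63, 71, 79, 87, 95, 103 (linear: a_n = 55 + 8·n).
Track B: 9, 16, 25, 36, 49 (perfect squares starting at 3²).
Term 12 comes from track B (its 6th entry): 64.

64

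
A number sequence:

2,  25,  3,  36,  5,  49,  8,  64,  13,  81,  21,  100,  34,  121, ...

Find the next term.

55

The terms cycle through 2 interleaved subsequences.
Subsequence A is 2, 3, 5, 8, 13, 21, 34, which is each term equals the sum of the previous two.
Subsequence B is 25, 36, 49, 64, 81, 100, 121, which is perfect squares starting at 5².
Position 15 → subsequence A, term 8 = 55.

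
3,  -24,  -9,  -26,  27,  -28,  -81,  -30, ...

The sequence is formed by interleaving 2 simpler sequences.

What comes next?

243

Odd-indexed and even-indexed terms follow separate rules.
Subsequence A = 3, -9, 27, -81: geometric, ×-3 each step.
Subsequence B = -24, -26, -28, -30: arithmetic, step −2.
Position 9 → subsequence A, term 5 = 243.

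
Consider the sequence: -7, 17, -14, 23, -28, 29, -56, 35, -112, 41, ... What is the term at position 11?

-224

Odd-indexed and even-indexed terms follow separate rules.
Stream A: -7, -14, -28, -56, -112 — multiplying by 2 each time.
Stream B: 17, 23, 29, 35, 41 — arithmetic, step +6.
Position 11 → stream A, term 6 = -224.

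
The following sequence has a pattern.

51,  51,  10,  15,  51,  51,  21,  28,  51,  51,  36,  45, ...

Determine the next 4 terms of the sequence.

The slot pattern repeats as AABB (period 4), so there are 2 interleaved tracks.
Subsequence A: 51, 51, 51, 51, 51, 51 — constant 51.
Subsequence B: 10, 15, 21, 28, 36, 45 — triangular numbers n(n+1)/2 for n = 4, 5, ….
The 13th slot belongs to subsequence A; its 7th term is 51.
The 14th slot belongs to subsequence A; its 8th term is 51.
Term 15 comes from subsequence B (its 7th entry): 55.
The 16th slot belongs to subsequence B; its 8th term is 66.

51, 51, 55, 66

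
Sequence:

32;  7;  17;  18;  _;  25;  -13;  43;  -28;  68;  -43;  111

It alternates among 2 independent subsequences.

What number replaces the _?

2

Positions 1, 3, 5, … form one subsequence and positions 2, 4, 6, … form another.
Track A: 32, 17, ?, -13, -28, -43 — arithmetic, step −15.
Track B: 7, 18, 25, 43, 68, 111 — each term equals the sum of the previous two.
The gap is track A's term 3; the rule gives 2.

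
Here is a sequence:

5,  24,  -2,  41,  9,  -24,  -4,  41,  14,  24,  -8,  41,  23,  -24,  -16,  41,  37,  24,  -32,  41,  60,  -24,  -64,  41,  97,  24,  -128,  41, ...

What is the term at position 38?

-24

Split by position mod 4: positions 1, 5, 9, … form one track, and each other residue class forms its own.
Track A: 5, 9, 14, 23, 37, 60, 97. Each term equals the sum of the previous two.
Track B: 24, -24, 24, -24, 24, -24, 24. The oscillation 24·(−1)^(n+1).
Track C: -2, -4, -8, -16, -32, -64, -128. Geometric with ratio 2.
Track D: 41, 41, 41, 41, 41, 41, 41. Always 41.
Term 38 comes from track B (its 10th entry): -24.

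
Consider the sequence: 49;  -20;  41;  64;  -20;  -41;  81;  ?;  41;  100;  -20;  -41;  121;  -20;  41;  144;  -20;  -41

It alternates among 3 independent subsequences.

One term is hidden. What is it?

-20

Read the sequence 3 terms at a time; column i is its own pattern.
Subsequence A: 49, 64, 81, 100, 121, 144 — the squares 7², 8², 9², ….
Subsequence B: -20, -20, ?, -20, -20, -20 — constant -20.
Subsequence C: 41, -41, 41, -41, 41, -41 — oscillating between 41 and -41.
So the missing entry in subsequence B is -20.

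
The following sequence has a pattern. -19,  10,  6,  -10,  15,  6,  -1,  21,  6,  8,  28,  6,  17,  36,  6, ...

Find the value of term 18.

Read the sequence 3 terms at a time; column i is its own pattern.
Track A: -19, -10, -1, 8, 17. Adding 9 each time.
Track B: 10, 15, 21, 28, 36. Triangular numbers n(n+1)/2 for n = 4, 5, ….
Track C: 6, 6, 6, 6, 6. Constant 6.
Term 18 comes from track C (its 6th entry): 6.

6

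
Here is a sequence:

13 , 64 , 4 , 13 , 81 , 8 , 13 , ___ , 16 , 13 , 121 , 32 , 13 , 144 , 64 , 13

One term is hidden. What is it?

100

Read the sequence 3 terms at a time; column i is its own pattern.
Subsequence A: 13, 13, 13, 13, 13, 13 (the constant sequence 13).
Subsequence B: 64, 81, ?, 121, 144 (perfect squares starting at 8²).
Subsequence C: 4, 8, 16, 32, 64 (powers of 2).
So the missing entry in subsequence B is 100.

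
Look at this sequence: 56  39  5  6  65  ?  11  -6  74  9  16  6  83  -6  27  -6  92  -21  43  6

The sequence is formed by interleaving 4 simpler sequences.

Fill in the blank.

24

Split by position mod 4: positions 1, 5, 9, … form one track, and each other residue class forms its own.
Stream A: 56, 65, 74, 83, 92 — linear: a_n = 47 + 9·n.
Stream B: 39, ?, 9, -6, -21 — arithmetic, step −15.
Stream C: 5, 11, 16, 27, 43 — a Fibonacci-like recurrence a_n = a_{n-1} + a_{n-2}.
Stream D: 6, -6, 6, -6, 6 — alternating ±6.
Filling stream B at index 2 by its rule yields 24.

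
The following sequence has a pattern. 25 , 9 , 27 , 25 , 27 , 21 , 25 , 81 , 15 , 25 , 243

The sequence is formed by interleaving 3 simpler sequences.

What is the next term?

9

Split by position mod 3 into 3 tracks.
Subsequence A is 25, 25, 25, 25, which is always 25.
Subsequence B is 9, 27, 81, 243, which is powers of 3.
Subsequence C is 27, 21, 15, which is arithmetic, step −6.
Position 12 falls in subsequence C as its term 4, giving 9.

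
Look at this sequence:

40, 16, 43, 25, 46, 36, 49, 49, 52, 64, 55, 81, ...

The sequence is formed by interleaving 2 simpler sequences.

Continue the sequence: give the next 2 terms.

Taking every 2nd term gives 2 separate tracks.
Track A is 40, 43, 46, 49, 52, 55, which is arithmetic, step +3.
Track B is 16, 25, 36, 49, 64, 81, which is consecutive squares n² from n = 4.
Position 13 falls in track A as its term 7, giving 58.
The 14th slot belongs to track B; its 7th term is 100.

58, 100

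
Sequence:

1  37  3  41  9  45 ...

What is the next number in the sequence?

27

Positions 1, 3, 5, … form one subsequence and positions 2, 4, 6, … form another.
Track A = 1, 3, 9: geometric with ratio 3.
Track B = 37, 41, 45: adding 4 each time.
Position 7 falls in track A as its term 4, giving 27.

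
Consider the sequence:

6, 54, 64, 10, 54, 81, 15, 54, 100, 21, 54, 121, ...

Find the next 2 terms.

Taking every 3rd term gives 3 separate tracks.
Stream A is 6, 10, 15, 21, which is the triangular numbers T_3, T_4, ….
Stream B is 54, 54, 54, 54, which is the constant sequence 54.
Stream C is 64, 81, 100, 121, which is the squares 8², 9², 10², ….
The 13th slot belongs to stream A; its 5th term is 28.
Position 14 → stream B, term 5 = 54.

28, 54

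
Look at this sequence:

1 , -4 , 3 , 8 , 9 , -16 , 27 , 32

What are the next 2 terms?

81, -64

The terms cycle through 2 interleaved subsequences.
Track A: 1, 3, 9, 27. Successive powers of 3.
Track B: -4, 8, -16, 32. A geometric progression (common ratio -2).
The 9th slot belongs to track A; its 5th term is 81.
Term 10 comes from track B (its 5th entry): -64.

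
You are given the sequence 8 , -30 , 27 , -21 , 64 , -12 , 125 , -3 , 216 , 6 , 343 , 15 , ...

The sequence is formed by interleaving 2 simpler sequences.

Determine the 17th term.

1000

Taking every 2nd term gives 2 separate tracks.
Track A = 8, 27, 64, 125, 216, 343: the cubes 2³, 3³, 4³, ….
Track B = -30, -21, -12, -3, 6, 15: arithmetic with common difference +9.
The 17th slot belongs to track A; its 9th term is 1000.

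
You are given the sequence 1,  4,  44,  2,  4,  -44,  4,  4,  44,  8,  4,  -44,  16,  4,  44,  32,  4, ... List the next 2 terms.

-44, 64

The terms cycle through 3 interleaved subsequences.
Track A: 1, 2, 4, 8, 16, 32. Multiplying by 2 each time.
Track B: 4, 4, 4, 4, 4, 4. The constant sequence 4.
Track C: 44, -44, 44, -44, 44. The oscillation 44·(−1)^(n+1).
Term 18 comes from track C (its 6th entry): -44.
Position 19 falls in track A as its term 7, giving 64.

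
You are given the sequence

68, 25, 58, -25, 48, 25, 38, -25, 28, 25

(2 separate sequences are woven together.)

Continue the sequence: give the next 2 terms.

18, -25

Positions 1, 3, 5, … form one subsequence and positions 2, 4, 6, … form another.
Track A: 68, 58, 48, 38, 28 (arithmetic with common difference −10).
Track B: 25, -25, 25, -25, 25 (oscillating between 25 and -25).
Position 11 falls in track A as its term 6, giving 18.
Position 12 → track B, term 6 = -25.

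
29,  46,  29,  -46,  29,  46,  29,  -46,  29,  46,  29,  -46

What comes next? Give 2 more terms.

29, 46

Odd-indexed and even-indexed terms follow separate rules.
Track A: 29, 29, 29, 29, 29, 29 — always 29.
Track B: 46, -46, 46, -46, 46, -46 — oscillating between 46 and -46.
Position 13 falls in track A as its term 7, giving 29.
Position 14 → track B, term 7 = 46.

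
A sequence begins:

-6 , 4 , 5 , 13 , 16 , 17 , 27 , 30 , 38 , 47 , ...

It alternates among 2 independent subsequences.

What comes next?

Taking every 2nd term gives 2 separate tracks.
Stream A: -6, 5, 16, 27, 38 (arithmetic, step +11).
Stream B: 4, 13, 17, 30, 47 (a Fibonacci-like recurrence a_n = a_{n-1} + a_{n-2}).
The 11th slot belongs to stream A; its 6th term is 49.

49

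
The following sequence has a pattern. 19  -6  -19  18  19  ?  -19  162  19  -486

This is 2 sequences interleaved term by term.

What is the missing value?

-54

Split by position mod 2 into 2 tracks.
Track A: 19, -19, 19, -19, 19 (oscillating between 19 and -19).
Track B: -6, 18, ?, 162, -486 (geometric with ratio -3).
Track B's pattern makes the blank -54.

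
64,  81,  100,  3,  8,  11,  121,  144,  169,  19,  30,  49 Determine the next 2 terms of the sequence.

196, 225

Reading positions in blocks of 6 reveals the pattern AAABBB — 2 tracks woven together.
Track A: 64, 81, 100, 121, 144, 169 — the squares 8², 9², 10², ….
Track B: 3, 8, 11, 19, 30, 49 — a Fibonacci-like recurrence a_n = a_{n-1} + a_{n-2}.
Term 13 comes from track A (its 7th entry): 196.
Term 14 comes from track A (its 8th entry): 225.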